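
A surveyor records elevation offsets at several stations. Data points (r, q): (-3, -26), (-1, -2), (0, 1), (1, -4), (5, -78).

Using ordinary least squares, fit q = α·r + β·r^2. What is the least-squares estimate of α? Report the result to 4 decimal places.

XᵀX·[α, β]ᵀ = Xᵀq reads: 36·α + 98·β = -314;  98·α + 708·β = -2190.
(Σr·r = 36, Σr·r^2 = 98, Σr^2·r^2 = 708, Σr·q = -314, Σr^2·q = -2190.)
det = 36·708 − 98² = 15884.
α = ((-314)·708 − 98·(-2190))/15884 = -1923/3971; β = (36·(-2190) − 98·(-314))/15884 = -12017/3971.

α = -0.4843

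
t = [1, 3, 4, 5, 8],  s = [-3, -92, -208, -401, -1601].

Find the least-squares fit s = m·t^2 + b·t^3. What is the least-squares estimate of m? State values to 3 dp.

From the data, Σt^2·t^2 = 5059, Σt^2·t^3 = 37161, Σt^3·t^3 = 282595.
Moment sums: Σt^2·s = -116648, Σt^3·s = -885636.
Normal equations: [[5059, 37161]; [37161, 282595]]·[m, b]ᵀ = [-116648, -885636]ᵀ.
Determinant 5059·282595 − 37161² = 48708184.
m = ((-116648)·282595 − 37161·(-885636))/48708184 = -13255541/12177046; b = (5059·(-885636) − 37161·(-116648))/48708184 = -36419049/12177046.

m = -1.089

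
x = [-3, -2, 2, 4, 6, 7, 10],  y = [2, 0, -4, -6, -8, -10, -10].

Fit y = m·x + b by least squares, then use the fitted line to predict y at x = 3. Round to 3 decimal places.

Normal-equation sums: Σx·x = 218, Σx = 24, Σ1 = 7.
And Σx·y = -256, Σy = -36.
Eliminating b: 7·(row 1) − 24·(row 2) gives 950·m = 7·(-256) − 24·(-36) = -928, so m = -464/475.
Then b = ((-36) − 24·(-464/475))/7 = -852/475.
At x = 3: ŷ = (-464/475)·(3) + (-852/475)·(1) = -2244/475.

ŷ = -4.724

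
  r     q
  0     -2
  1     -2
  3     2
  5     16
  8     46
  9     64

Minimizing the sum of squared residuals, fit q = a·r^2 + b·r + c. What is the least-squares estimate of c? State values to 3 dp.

Compute the Gram sums: Σr^2·r^2 = 11364, Σr^2·r = 1394, Σr^2 = 180, Σr·r = 180, Σr = 26, Σ1 = 6.
Right-hand side: Σr^2·q = 8544, Σr·q = 1028, Σq = 124.
XᵀX·[a, b, c]ᵀ = Xᵀq becomes [[11364, 1394, 180]; [1394, 180, 26]; [180, 26, 6]]·[a, b, c]ᵀ = [8544, 1028, 124]ᵀ.
Row-reducing yields a = 3532/3687, b = -1780/1229, c = -6622/3687.

c = -1.796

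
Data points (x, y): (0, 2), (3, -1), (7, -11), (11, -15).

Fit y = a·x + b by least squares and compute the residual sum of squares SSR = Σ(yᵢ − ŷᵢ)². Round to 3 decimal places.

The normal equations are: 179·a + 21·b = -245;  21·a + 4·b = -25.
(Σx·x = 179, Σx = 21, Σ1 = 4, Σx·y = -245, Σy = -25.)
Determinant 179·4 − 21² = 275.
a = ((-245)·4 − 21·(-25))/275 = -91/55; b = (179·(-25) − 21·(-245))/275 = 134/55.
Residuals: -24/55, 84/55, -102/55, 42/55; SSR = 72/11.

SSR = 6.545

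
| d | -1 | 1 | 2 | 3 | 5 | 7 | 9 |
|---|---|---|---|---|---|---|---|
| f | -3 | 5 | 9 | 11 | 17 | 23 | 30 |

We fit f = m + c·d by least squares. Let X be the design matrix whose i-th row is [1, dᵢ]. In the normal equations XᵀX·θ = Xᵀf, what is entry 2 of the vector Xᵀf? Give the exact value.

575

Entry 2 ↔ basis d, so (Xᵀf)_{2} = Σᵢ (d)·fᵢ = (-1)·(-3) + (1)·(5) + (2)·(9) + (3)·(11) + (5)·(17) + (7)·(23) + (9)·(30) = 575.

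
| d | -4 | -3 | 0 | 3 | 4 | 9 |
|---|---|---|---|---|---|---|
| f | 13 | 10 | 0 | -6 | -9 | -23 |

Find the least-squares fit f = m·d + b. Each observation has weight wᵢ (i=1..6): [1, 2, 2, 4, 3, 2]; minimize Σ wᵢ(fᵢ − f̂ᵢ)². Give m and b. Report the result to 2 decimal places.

m = -2.71, b = 1.61

With design matrix A, AᵀWA = [[280, 32]; [32, 14]] and AᵀWf = [-706, -64]ᵀ.
Eliminating b: 14·(row 1) − 32·(row 2) gives 2896·m = 14·(-706) − 32·(-64) = -7836, so m = -1959/724.
Then b = ((-64) − 32·(-1959/724))/14 = 292/181.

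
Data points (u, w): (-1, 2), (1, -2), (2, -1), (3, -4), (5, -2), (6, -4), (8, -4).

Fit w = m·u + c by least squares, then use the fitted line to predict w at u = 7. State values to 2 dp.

Compute the Gram sums: Σu·u = 140, Σu = 24, Σ1 = 7.
For Aᵀw: Σu·w = -84, Σw = -15.
AᵀA·[m, c]ᵀ = Aᵀw becomes [[140, 24]; [24, 7]]·[m, c]ᵀ = [-84, -15]ᵀ.
Eliminating c: 7·(row 1) − 24·(row 2) gives 404·m = 7·(-84) − 24·(-15) = -228, so m = -57/101.
Then c = ((-15) − 24·(-57/101))/7 = -21/101.
At u = 7: ŵ = (-57/101)·(7) + (-21/101)·(1) = -420/101.

ŵ = -4.16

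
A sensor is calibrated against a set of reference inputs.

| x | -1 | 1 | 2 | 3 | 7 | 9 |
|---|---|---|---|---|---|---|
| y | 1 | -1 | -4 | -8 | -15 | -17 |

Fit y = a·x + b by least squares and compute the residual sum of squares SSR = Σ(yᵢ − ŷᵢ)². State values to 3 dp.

Compute the Gram sums: Σx·x = 145, Σx = 21, Σ1 = 6.
Right-hand side: Σx·y = -292, Σy = -44.
So MᵀM·[a, b]ᵀ = Mᵀy: [[145, 21]; [21, 6]]·[a, b]ᵀ = [-292, -44]ᵀ.
Determinant 145·6 − 21² = 429.
a = ((-292)·6 − 21·(-44))/429 = -276/143; b = (145·(-44) − 21·(-292))/429 = -248/429.
Residuals: -151/429, 647/429, 188/429, -700/429, -391/429, 37/39; SSR = 2996/429.

SSR = 6.984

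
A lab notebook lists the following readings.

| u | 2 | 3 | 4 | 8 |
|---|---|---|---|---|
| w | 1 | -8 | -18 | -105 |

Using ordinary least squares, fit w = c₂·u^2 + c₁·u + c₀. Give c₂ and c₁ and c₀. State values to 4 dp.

c₂ = -1.9972, c₁ = 2.3808, c₀ = 3.8171

From the data, Σu^2·u^2 = 4449, Σu^2·u = 611, Σu^2 = 93, Σu·u = 93, Σu = 17, Σ1 = 4.
And Σu^2·w = -7076, Σu·w = -934, Σw = -130.
Inverting the 3×3 Gram matrix, [c₂, c₁, c₀]ᵀ = [-3603/1804, 4295/1804, 313/82]ᵀ.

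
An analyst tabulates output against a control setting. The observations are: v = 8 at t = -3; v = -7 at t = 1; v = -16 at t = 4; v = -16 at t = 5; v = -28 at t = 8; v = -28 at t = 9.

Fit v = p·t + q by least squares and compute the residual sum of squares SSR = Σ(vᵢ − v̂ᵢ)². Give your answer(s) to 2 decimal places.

With design matrix M, MᵀM = [[196, 24]; [24, 6]] and Mᵀv = [-651, -87]ᵀ.
Eliminating q: 6·(row 1) − 24·(row 2) gives 600·p = 6·(-651) − 24·(-87) = -1818, so p = -303/100.
Then q = ((-87) − 24·(-303/100))/6 = -119/50.
Residuals: 129/100, -159/100, -3/2, 153/100, -69/50, 33/20; SSR = 1341/100.

SSR = 13.41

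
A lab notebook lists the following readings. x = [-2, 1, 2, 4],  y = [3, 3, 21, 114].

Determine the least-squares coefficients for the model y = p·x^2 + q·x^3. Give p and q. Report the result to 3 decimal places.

p = 2.908, q = 1.056

Forming AᵀA = [[289, 1025]; [1025, 4225]] and Aᵀy = [1923, 7443]ᵀ gives AᵀA·[p, q]ᵀ = Aᵀy.
Eliminating q: 4225·(row 1) − 1025·(row 2) gives 170400·p = 4225·1923 − 1025·7443 = 495600, so p = 413/142.
Then q = (7443 − 1025·(413/142))/4225 = 3749/3550.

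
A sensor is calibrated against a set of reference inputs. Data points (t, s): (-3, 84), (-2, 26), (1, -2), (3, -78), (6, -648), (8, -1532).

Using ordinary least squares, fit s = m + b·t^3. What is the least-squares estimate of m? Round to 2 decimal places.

m = 1.91

The normal equations are: 6·m + 721·b = -2150;  721·m + 310323·b = -928936.
Eliminating b: 310323·(row 1) − 721·(row 2) gives 1342097·m = 310323·(-2150) − 721·(-928936) = 2568406, so m = 2568406/1342097.
Then b = ((-928936) − 721·(2568406/1342097))/310323 = -4023466/1342097.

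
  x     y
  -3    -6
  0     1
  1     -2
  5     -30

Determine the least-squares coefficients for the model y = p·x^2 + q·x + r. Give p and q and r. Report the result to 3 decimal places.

MᵀM·[p, q, r]ᵀ = Mᵀy reads: 707·p + 99·q + 35·r = -806;  99·p + 35·q + 3·r = -134;  35·p + 3·q + 4·r = -37.
Solving the 3×3 system (Gaussian elimination) gives p = -1008/979, q = -937/979, r = 467/979.

p = -1.030, q = -0.957, r = 0.477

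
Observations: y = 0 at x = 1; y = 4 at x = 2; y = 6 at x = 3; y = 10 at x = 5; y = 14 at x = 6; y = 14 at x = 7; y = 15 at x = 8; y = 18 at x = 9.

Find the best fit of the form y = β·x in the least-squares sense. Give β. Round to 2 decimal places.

The normal equations are: 269·β = 540.
β = 540/269 = 2.00743.

β = 2.01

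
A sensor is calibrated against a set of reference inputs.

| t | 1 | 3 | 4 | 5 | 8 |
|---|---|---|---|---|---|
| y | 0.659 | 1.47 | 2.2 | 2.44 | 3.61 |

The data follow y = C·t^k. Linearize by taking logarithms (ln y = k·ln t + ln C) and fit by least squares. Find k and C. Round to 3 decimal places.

Taking logs, ln y = k·ln t + ln C, so regress ln y on ln t.
AᵀA = [[10.0431, 6.1738]; [6.1738, 5]], rhs = [5.6213, 2.9324]ᵀ  (here Σln t = 6.1738, Σ(ln t)² = 10.0431, Σln y = 2.9324, Σln t·ln y = 5.6213).
Δ = 10.0431·5 − (6.1738)² = 12.1000; k = (5.6213·5 − 6.1738·2.9324)/12.1000 = 0.82665, ln C = (10.0431·2.9324 − 6.1738·5.6213)/12.1000 = -0.43424, so C = exp(-0.43424) = 0.64776.

k = 0.827, C = 0.648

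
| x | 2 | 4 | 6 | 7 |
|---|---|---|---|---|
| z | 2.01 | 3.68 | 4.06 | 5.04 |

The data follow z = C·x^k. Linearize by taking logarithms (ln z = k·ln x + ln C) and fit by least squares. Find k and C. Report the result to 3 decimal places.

k = 0.690, C = 1.286

Let Y = ln z. Fitting Y = k·ln x + ln C by least squares:
XᵀX = [[9.3992, 5.8171]; [5.8171, 4]], rhs = [7.9480, 5.0196]ᵀ  (here Σln x = 5.8171, Σ(ln x)² = 9.3992, Σln z = 5.0196, Σln x·ln z = 7.9480).
Δ = 9.3992·4 − (5.8171)² = 3.7582; k = (7.9480·4 − 5.8171·5.0196)/3.7582 = 0.68980, ln C = (9.3992·5.0196 − 5.8171·7.9480)/3.7582 = 0.25175, so C = exp(0.25175) = 1.28627.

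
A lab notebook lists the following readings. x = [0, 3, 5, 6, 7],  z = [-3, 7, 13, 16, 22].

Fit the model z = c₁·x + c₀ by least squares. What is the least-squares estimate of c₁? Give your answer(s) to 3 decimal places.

c₁ = 3.409

With design matrix M, MᵀM = [[119, 21]; [21, 5]] and Mᵀz = [336, 55]ᵀ.
Δ = 119·5 − 21² = 154.
c₁ = (336·5 − 21·55)/154 = 75/22; c₀ = (119·55 − 21·336)/154 = -73/22.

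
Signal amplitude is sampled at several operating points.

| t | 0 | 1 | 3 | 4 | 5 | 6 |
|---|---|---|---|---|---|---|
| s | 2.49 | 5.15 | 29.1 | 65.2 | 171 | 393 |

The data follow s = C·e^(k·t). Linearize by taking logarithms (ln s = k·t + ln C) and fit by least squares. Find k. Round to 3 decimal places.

Taking logs, ln s = k·t + ln C, so regress ln s on t.
XᵀX = [[87.0000, 19.0000]; [19.0000, 6]], rhs = [90.0122, 21.2150]ᵀ  (here Σt = 19.0000, Σ(t)² = 87.0000, Σln s = 21.2150, Σt·ln s = 90.0122).
Slope k = (n·Σt·ln s − Σt·Σln s)/(n·Σ(t)² − (Σt)²) = (6·90.0122 − 19.0000·21.2150)/161.0000 = 0.85087; ln C = (Σln s − k·Σt)/n = 0.84142.

k = 0.851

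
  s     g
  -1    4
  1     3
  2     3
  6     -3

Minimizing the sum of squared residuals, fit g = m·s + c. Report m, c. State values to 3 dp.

From the data, Σs·s = 42, Σs = 8, Σ1 = 4.
Right-hand side: Σs·g = -13, Σg = 7.
AᵀA·[m, c]ᵀ = Aᵀg becomes [[42, 8]; [8, 4]]·[m, c]ᵀ = [-13, 7]ᵀ.
det = 42·4 − 8² = 104.
m = ((-13)·4 − 8·7)/104 = -27/26; c = (42·7 − 8·(-13))/104 = 199/52.

m = -1.038, c = 3.827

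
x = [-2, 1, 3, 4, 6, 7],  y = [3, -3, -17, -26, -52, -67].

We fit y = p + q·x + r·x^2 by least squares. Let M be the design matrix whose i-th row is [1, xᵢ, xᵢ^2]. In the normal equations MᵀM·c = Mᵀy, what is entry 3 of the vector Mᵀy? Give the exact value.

Entry 3 ↔ basis x^2, so (Mᵀy)_{3} = Σᵢ (x^2)·yᵢ = (4)·(3) + (1)·(-3) + (9)·(-17) + (16)·(-26) + (36)·(-52) + (49)·(-67) = -5715.

-5715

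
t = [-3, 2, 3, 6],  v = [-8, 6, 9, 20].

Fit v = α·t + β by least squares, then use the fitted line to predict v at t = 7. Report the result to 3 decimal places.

v̂ = 22.107

Entries of AᵀA: Σt·t = 58, Σt = 8, Σ1 = 4.
For Aᵀv: Σt·v = 183, Σv = 27.
So AᵀA·[α, β]ᵀ = Aᵀv: [[58, 8]; [8, 4]]·[α, β]ᵀ = [183, 27]ᵀ.
det = 58·4 − 8² = 168.
α = (183·4 − 8·27)/168 = 43/14; β = (58·27 − 8·183)/168 = 17/28.
At t = 7: v̂ = (43/14)·(7) + (17/28)·(1) = 619/28.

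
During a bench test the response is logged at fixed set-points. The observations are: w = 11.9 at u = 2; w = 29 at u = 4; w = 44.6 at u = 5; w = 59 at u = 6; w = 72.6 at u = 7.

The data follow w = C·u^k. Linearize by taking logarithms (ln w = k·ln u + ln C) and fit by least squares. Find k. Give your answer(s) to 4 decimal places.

Let Y = ln w. Fitting Y = k·ln u + ln C by least squares:
Σln u = 7.4265, Σ(ln u)² = 11.9895, Σln w = 18.0041, Σln u·ln w = 28.1410.
Equations: 11.9895·k + 7.4265·ln C = 28.1410;  7.4265·k + 5·ln C = 18.0041.
Δ = 11.9895·5 − (7.4265)² = 4.7940; k = (28.1410·5 − 7.4265·18.0041)/4.7940 = 1.45952, ln C = (11.9895·18.0041 − 7.4265·28.1410)/4.7940 = 1.43297.

k = 1.4595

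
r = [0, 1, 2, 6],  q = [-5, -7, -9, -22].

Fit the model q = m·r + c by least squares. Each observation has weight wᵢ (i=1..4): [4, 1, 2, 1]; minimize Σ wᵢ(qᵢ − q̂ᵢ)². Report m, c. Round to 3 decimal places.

Normal-equation sums: Σwᵢ·r·r = 45, Σwᵢ·r = 11, Σwᵢ·1 = 8.
And Σwᵢ·r·q = -175, Σwᵢ·q = -67.
XᵀWX·[m, c]ᵀ = XᵀWq becomes [[45, 11]; [11, 8]]·[m, c]ᵀ = [-175, -67]ᵀ.
Determinant 45·8 − 11² = 239.
m = ((-175)·8 − 11·(-67))/239 = -663/239; c = (45·(-67) − 11·(-175))/239 = -1090/239.

m = -2.774, c = -4.561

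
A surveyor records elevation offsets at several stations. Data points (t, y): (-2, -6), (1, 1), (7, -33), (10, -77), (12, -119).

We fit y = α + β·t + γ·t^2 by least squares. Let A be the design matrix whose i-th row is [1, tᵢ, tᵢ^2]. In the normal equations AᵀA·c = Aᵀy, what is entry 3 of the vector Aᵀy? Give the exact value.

Entry 3 ↔ basis t^2, so (Aᵀy)_{3} = Σᵢ (t^2)·yᵢ = (4)·(-6) + (1)·(1) + (49)·(-33) + (100)·(-77) + (144)·(-119) = -26476.

-26476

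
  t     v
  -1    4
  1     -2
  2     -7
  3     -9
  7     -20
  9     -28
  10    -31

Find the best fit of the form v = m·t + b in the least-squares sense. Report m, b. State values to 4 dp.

With design matrix M, MᵀM = [[245, 31]; [31, 7]] and Mᵀv = [-749, -93]ᵀ.
Determinant 245·7 − 31² = 754.
m = ((-749)·7 − 31·(-93))/754 = -1180/377; b = (245·(-93) − 31·(-749))/754 = 217/377.

m = -3.1300, b = 0.5756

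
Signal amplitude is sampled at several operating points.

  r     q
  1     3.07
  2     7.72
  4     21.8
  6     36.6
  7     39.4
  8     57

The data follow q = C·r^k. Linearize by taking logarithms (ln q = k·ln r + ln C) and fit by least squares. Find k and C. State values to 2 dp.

k = 1.37, C = 3.06

Taking logs, ln q = k·ln r + ln C, so regress ln q on ln r.
Σln r = 7.8966, Σ(ln r)² = 13.7233, Σln q = 17.5643, Σln r·ln q = 27.6956.
Equations: 13.7233·k + 7.8966·ln C = 27.6956;  7.8966·k + 6·ln C = 17.5643.
Δ = 13.7233·6 − (7.8966)² = 19.9843; k = (27.6956·6 − 7.8966·17.5643)/19.9843 = 1.37491, ln C = (13.7233·17.5643 − 7.8966·27.6956)/19.9843 = 1.11787, so C = exp(1.11787) = 3.05834.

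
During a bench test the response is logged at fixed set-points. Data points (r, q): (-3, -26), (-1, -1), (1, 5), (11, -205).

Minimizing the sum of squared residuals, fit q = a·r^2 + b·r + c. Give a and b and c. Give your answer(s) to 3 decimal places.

a = -2.060, b = 3.666, c = 3.893

The normal system AᵀA·[a, b, c]ᵀ = Aᵀq is [[14724, 1304, 132]; [1304, 132, 8]; [132, 8, 4]]·[a, b, c]ᵀ = [-25035, -2171, -227]ᵀ.
Solving the 3×3 system (Gaussian elimination) gives a = -15589/7568, b = 1734/473, c = 29465/7568.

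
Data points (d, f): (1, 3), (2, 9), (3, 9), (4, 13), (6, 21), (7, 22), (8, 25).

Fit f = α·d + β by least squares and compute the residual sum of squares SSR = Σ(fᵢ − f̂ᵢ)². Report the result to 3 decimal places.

SSR = 9.192

From the data, Σd·d = 179, Σd = 31, Σ1 = 7.
Right-hand side: Σd·f = 580, Σf = 102.
AᵀA·[α, β]ᵀ = Aᵀf becomes [[179, 31]; [31, 7]]·[α, β]ᵀ = [580, 102]ᵀ.
Eliminating β: 7·(row 1) − 31·(row 2) gives 292·α = 7·580 − 31·102 = 898, so α = 449/146.
Then β = (102 − 31·(449/146))/7 = 139/146.
Residuals: -75/73, 277/146, -86/73, -37/146, 233/146, -35/73, -81/146; SSR = 671/73.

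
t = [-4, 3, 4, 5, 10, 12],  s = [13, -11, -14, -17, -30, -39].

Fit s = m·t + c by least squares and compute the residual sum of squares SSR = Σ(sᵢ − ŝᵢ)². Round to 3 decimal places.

SSR = 7.733

Forming AᵀA = [[310, 30]; [30, 6]] and Aᵀs = [-994, -98]ᵀ gives AᵀA·[m, c]ᵀ = Aᵀs.
Eliminating c: 6·(row 1) − 30·(row 2) gives 960·m = 6·(-994) − 30·(-98) = -3024, so m = -63/20.
Then c = ((-98) − 30·(-63/20))/6 = -7/12.
Residuals: 59/60, -29/30, -49/60, -2/3, 25/12, -37/60; SSR = 116/15.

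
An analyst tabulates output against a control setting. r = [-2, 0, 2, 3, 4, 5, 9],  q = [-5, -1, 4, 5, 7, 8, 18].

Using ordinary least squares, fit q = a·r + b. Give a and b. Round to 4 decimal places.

a = 2.0395, b = -0.9756

Compute the Gram sums: Σr·r = 139, Σr = 21, Σ1 = 7.
Moment sums: Σr·q = 263, Σq = 36.
So MᵀM·[a, b]ᵀ = Mᵀq: [[139, 21]; [21, 7]]·[a, b]ᵀ = [263, 36]ᵀ.
det = 139·7 − 21² = 532.
a = (263·7 − 21·36)/532 = 155/76; b = (139·36 − 21·263)/532 = -519/532.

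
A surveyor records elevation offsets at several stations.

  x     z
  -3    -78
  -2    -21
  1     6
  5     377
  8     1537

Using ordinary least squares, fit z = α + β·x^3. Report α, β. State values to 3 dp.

Normal-equation sums: Σ1 = 5, Σx^3 = 603, Σx^3·x^3 = 278563.
Moment sums: Σz = 1821, Σx^3·z = 836349.
Determinant 5·278563 − 603² = 1029206.
α = (1821·278563 − 603·836349)/1029206 = 1472388/514603; β = (5·836349 − 603·1821)/1029206 = 1541841/514603.

α = 2.861, β = 2.996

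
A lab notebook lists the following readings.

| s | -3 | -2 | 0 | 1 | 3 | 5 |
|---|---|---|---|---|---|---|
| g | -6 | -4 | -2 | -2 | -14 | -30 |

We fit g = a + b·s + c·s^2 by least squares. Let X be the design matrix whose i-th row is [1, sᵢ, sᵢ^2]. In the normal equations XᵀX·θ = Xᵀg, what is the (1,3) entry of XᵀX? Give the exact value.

48

Row 1 ↔ basis 1, column 3 ↔ basis s^2, so (XᵀX)_{1,3} = Σᵢ s^2 = (1)·(9) + (1)·(4) + (1)·(0) + (1)·(1) + (1)·(9) + (1)·(25) = 48.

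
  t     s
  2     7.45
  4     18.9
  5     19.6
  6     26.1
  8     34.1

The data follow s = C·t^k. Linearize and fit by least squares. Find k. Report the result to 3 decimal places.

Linearized form: ln s = k·ln t + ln C. From the 5 transformed points,
XᵀX = [[12.5270, 7.5601]; [7.5601, 5]], rhs = [23.4390, 14.7141]ᵀ  (here Σln t = 7.5601, Σ(ln t)² = 12.5270, Σln s = 14.7141, Σln t·ln s = 23.4390).
Slope k = (n·Σln t·ln s − Σln t·Σln s)/(n·Σ(ln t)² − (Σln t)²) = (5·23.4390 − 7.5601·14.7141)/5.4804 = 1.08663; ln C = (Σln s − k·Σln t)/n = 1.29983.

k = 1.087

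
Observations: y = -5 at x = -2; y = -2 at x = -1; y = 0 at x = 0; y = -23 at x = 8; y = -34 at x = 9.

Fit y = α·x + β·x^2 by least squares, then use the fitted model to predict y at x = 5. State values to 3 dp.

ŷ = -6.614

The normal equations are: 150·α + 1232·β = -478;  1232·α + 10674·β = -4248.
Δ = 150·10674 − 1232² = 83276.
α = ((-478)·10674 − 1232·(-4248))/83276 = 32841/20819; β = (150·(-4248) − 1232·(-478))/83276 = -12076/20819.
At x = 5: ŷ = (32841/20819)·(5) + (-12076/20819)·(25) = -137695/20819.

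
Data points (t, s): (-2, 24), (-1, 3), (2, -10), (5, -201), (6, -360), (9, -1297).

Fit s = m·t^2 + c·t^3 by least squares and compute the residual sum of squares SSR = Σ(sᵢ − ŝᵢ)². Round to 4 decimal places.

SSR = 5.1489

The normal system AᵀA·[m, c]ᵀ = Aᵀs is [[8515, 69949]; [69949, 593851]]·[m, c]ᵀ = [-122983, -1048673]ᵀ.
Determinant 8515·593851 − 69949² = 163778664.
m = ((-122983)·593851 − 69949·(-1048673))/163778664 = 40006268/20472333; c = (8515·(-1048673) − 69949·(-122983))/163778664 = -40864091/20472333.
Residuals: 1466064/6824111, -19453360/20472333, -37835674/20472333, -7084258/20472333, 5459376/6824111, -1067090/6824111; SSR = 105410236/20472333.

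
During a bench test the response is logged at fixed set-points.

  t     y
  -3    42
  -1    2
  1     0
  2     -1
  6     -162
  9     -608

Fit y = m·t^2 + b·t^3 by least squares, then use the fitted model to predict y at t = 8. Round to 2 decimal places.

ŷ = -415.97

Forming XᵀX = [[7956, 66614]; [66614, 578892]] and Xᵀy = [-54704, -479368]ᵀ gives XᵀX·[m, b]ᵀ = Xᵀy.
Δ = 7956·578892 − 66614² = 168239756.
m = ((-54704)·578892 − 66614·(-479368))/168239756 = 3485684/2213681; b = (7956·(-479368) − 66614·(-54704))/168239756 = -42449888/42059939.
At t = 8: ŷ = (3485684/2213681)·(64) + (-42449888/42059939)·(512) = -17495750912/42059939.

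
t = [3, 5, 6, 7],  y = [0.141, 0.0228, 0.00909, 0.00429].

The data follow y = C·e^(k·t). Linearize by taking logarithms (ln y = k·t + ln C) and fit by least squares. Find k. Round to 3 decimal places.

k = -0.881

Let Y = ln y. Fitting Y = k·t + ln C by least squares:
AᵀA = [[119.0000, 21.0000]; [21.0000, 4]], rhs = [-91.1457, -15.8920]ᵀ  (here Σt = 21.0000, Σ(t)² = 119.0000, Σln y = -15.8920, Σt·ln y = -91.1457).
Solving (det = 35.0000): k = -0.88143, ln C = 0.65450.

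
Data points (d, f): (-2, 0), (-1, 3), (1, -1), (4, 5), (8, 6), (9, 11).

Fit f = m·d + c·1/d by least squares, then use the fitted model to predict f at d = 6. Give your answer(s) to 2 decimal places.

From the data, Σd·d = 167, Σd·1/d = 6, Σ1/d·1/d = 12133/5184.
Right-hand side: Σd·f = 163, Σ1/d·f = -7/9.
So MᵀM·[m, c]ᵀ = Mᵀf: [[167, 6]; [6, 12133/5184]]·[m, c]ᵀ = [163, -7/9]ᵀ.
Eliminating c: (12133/5184)·(row 1) − 6·(row 2) gives (1839587/5184)·m = (12133/5184)·163 − 6·(-7/9) = 2001871/5184, so m = 2001871/1839587.
Then c = ((-7/9) − 6·(2001871/1839587))/(12133/5184) = -5743296/1839587.
At d = 6: f̂ = (2001871/1839587)·(6) + (-5743296/1839587)·(1/6) = 11054010/1839587.

f̂ = 6.01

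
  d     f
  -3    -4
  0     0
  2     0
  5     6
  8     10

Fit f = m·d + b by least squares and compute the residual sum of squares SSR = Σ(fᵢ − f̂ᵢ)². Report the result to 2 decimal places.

SSR = 4.54

Sums needed: Σd·d = 102, Σd = 12, Σ1 = 5.
And Σd·f = 122, Σf = 12.
Δ = 102·5 − 12² = 366.
m = (122·5 − 12·12)/366 = 233/183; b = (102·12 − 12·122)/366 = -40/61.
Residuals: 29/61, 40/61, -346/183, 53/183, 86/183; SSR = 830/183.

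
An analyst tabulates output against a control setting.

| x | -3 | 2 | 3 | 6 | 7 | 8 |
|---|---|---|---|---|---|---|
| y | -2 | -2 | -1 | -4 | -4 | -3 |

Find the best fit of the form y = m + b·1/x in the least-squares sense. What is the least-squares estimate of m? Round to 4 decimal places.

Forming MᵀM = [[6, 157/168]; [157/168, 1681/3136]] and Mᵀy = [-16, -383/168]ᵀ gives MᵀM·[m, b]ᵀ = Mᵀy.
Determinant 6·(1681/3136) − (157/168)² = 66125/28224.
m = ((-16)·(1681/3136) − (157/168)·(-383/168))/(66125/28224) = -181933/66125; b = (6·(-383/168) − (157/168)·(-16))/(66125/28224) = 35952/66125.

m = -2.7513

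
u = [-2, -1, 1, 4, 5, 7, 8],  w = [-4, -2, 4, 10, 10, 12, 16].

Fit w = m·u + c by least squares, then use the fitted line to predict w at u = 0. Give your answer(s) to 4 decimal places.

Compute the Gram sums: Σu·u = 160, Σu = 22, Σ1 = 7.
For Xᵀw: Σu·w = 316, Σw = 46.
XᵀX·[m, c]ᵀ = Xᵀw becomes [[160, 22]; [22, 7]]·[m, c]ᵀ = [316, 46]ᵀ.
Eliminating c: 7·(row 1) − 22·(row 2) gives 636·m = 7·316 − 22·46 = 1200, so m = 100/53.
Then c = (46 − 22·(100/53))/7 = 34/53.
At u = 0: ŵ = (100/53)·(0) + (34/53)·(1) = 34/53.

ŵ = 0.6415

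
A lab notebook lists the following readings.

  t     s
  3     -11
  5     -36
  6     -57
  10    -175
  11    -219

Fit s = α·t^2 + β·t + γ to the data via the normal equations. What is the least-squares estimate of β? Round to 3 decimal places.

β = 4.838

The normal system MᵀM·[α, β, γ]ᵀ = Mᵀs is [[26643, 2699, 291]; [2699, 291, 35]; [291, 35, 5]]·[α, β, γ]ᵀ = [-47050, -4714, -498]ᵀ.
Solving the 3×3 system (Gaussian elimination) gives α = -149/68, β = 329/68, γ = -101/17.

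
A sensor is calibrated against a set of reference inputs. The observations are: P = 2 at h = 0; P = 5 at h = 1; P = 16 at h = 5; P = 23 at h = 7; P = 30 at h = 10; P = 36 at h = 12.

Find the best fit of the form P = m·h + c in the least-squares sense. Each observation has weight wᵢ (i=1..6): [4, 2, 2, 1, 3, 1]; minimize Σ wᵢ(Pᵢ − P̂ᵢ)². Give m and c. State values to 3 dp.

m = 2.818, c = 2.084

Compute the Gram sums: Σwᵢ·h·h = 545, Σwᵢ·h = 61, Σwᵢ·1 = 13.
Right-hand side: Σwᵢ·h·P = 1663, Σwᵢ·P = 199.
Eliminating c: 13·(row 1) − 61·(row 2) gives 3364·m = 13·1663 − 61·199 = 9480, so m = 2370/841.
Then c = (199 − 61·(2370/841))/13 = 1753/841.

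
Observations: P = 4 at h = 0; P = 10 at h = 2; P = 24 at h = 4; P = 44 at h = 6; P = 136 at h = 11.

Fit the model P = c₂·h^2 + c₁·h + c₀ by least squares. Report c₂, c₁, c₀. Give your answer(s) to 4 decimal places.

c₂ = 1.0360, c₁ = 0.5540, c₀ = 4.3780

Entries of AᵀA: Σh^2·h^2 = 16209, Σh^2·h = 1619, Σh^2 = 177, Σh·h = 177, Σh = 23, Σ1 = 5.
For AᵀP: Σh^2·P = 18464, Σh·P = 1876, ΣP = 218.
AᵀA·[c₂, c₁, c₀]ᵀ = AᵀP becomes [[16209, 1619, 177]; [1619, 177, 23]; [177, 23, 5]]·[c₂, c₁, c₀]ᵀ = [18464, 1876, 218]ᵀ.
Inverting the 3×3 Gram matrix, [c₂, c₁, c₀]ᵀ = [39013/37658, 20861/37658, 82434/18829]ᵀ.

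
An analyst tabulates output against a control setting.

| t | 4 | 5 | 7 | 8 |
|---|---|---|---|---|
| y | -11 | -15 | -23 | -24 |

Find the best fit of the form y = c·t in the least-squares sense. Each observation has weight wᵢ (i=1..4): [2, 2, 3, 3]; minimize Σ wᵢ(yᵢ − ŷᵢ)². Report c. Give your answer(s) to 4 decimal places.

c = -3.0808

AᵀWA·[c]ᵀ = AᵀWy reads: 421·c = -1297.
(Σwᵢ·t·t = 421, Σwᵢ·t·y = -1297.)
c = (-1297)/421 = -3.08076.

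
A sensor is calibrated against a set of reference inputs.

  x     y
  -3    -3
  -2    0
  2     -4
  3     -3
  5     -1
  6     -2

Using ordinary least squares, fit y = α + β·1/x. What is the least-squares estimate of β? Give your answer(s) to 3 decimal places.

Setting ∂/∂α … = 0 gives: 6·α + (11/30)·β = -13;  (11/30)·α + (79/100)·β = -38/15.
(Σ1 = 6, Σ1/x = 11/30, Σ1/x·1/x = 79/100, Σy = -13, Σ1/x·y = -38/15.)
Eliminating β: (79/100)·(row 1) − (11/30)·(row 2) gives (829/180)·α = (79/100)·(-13) − (11/30)·(-38/15) = -8407/900, so α = -8407/4145.
Then β = ((-38/15) − (11/30)·(-8407/4145))/(79/100) = -1878/829.

β = -2.265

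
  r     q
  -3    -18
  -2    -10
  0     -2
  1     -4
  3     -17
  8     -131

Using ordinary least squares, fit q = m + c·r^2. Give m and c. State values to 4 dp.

m = -0.9628, c = -2.0256

From the data, Σ1 = 6, Σr^2 = 87, Σr^2·r^2 = 4275.
Right-hand side: Σq = -182, Σr^2·q = -8743.
Determinant 6·4275 − 87² = 18081.
m = ((-182)·4275 − 87·(-8743))/18081 = -829/861; c = (6·(-8743) − 87·(-182))/18081 = -1744/861.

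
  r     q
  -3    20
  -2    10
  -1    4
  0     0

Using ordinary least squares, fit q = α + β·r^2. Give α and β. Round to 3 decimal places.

From the data, Σ1 = 4, Σr^2 = 14, Σr^2·r^2 = 98.
Moment sums: Σq = 34, Σr^2·q = 224.
So MᵀM·[α, β]ᵀ = Mᵀq: [[4, 14]; [14, 98]]·[α, β]ᵀ = [34, 224]ᵀ.
Eliminating β: 98·(row 1) − 14·(row 2) gives 196·α = 98·34 − 14·224 = 196, so α = 1.
Then β = (224 − 14·1)/98 = 15/7.

α = 1.000, β = 2.143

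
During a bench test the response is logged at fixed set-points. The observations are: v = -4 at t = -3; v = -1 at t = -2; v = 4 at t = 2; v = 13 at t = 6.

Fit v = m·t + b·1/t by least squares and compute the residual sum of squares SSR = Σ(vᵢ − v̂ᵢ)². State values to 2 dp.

Setting ∂/∂m … = 0 gives: 53·m + 4·b = 100;  4·m + (23/36)·b = 6.
(Σt·t = 53, Σt·1/t = 4, Σ1/t·1/t = 23/36, Σt·v = 100, Σ1/t·v = 6.)
Determinant 53·(23/36) − 4² = 643/36.
m = (100·(23/36) − 4·6)/(643/36) = 1436/643; b = (53·6 − 4·100)/(643/36) = -2952/643.
Residuals: 752/643, 753/643, 1176/643, 235/643; SSR = 3998/643.

SSR = 6.22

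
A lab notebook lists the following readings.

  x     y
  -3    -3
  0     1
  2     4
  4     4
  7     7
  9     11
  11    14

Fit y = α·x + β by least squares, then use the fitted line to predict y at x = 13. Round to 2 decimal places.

ŷ = 15.33

Compute the Gram sums: Σx·x = 280, Σx = 30, Σ1 = 7.
Right-hand side: Σx·y = 335, Σy = 38.
det = 280·7 − 30² = 1060.
α = (335·7 − 30·38)/1060 = 241/212; β = (280·38 − 30·335)/1060 = 59/106.
At x = 13: ŷ = (241/212)·(13) + (59/106)·(1) = 3251/212.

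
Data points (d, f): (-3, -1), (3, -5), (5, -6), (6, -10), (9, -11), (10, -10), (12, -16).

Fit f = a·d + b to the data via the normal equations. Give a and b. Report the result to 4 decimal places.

a = -0.9145, b = -2.9417

The normal equations are: 404·a + 42·b = -493;  42·a + 7·b = -59.
(Σd·d = 404, Σd = 42, Σ1 = 7, Σd·f = -493, Σf = -59.)
Eliminating b: 7·(row 1) − 42·(row 2) gives 1064·a = 7·(-493) − 42·(-59) = -973, so a = -139/152.
Then b = ((-59) − 42·(-139/152))/7 = -1565/532.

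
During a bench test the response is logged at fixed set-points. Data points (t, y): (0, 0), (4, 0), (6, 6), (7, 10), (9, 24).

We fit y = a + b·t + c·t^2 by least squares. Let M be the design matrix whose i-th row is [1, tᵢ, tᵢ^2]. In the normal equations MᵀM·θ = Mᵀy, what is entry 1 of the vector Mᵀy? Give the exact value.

40

Entry 1 ↔ basis 1, so (Mᵀy)_{1} = Σᵢ yᵢ = (1)·(0) + (1)·(0) + (1)·(6) + (1)·(10) + (1)·(24) = 40.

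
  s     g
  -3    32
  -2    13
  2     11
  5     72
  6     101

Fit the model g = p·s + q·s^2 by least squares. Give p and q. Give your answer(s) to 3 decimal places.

p = -1.100, q = 3.031

Compute the Gram sums: Σs·s = 78, Σs·s^2 = 314, Σs^2·s^2 = 2034.
For Mᵀg: Σs·g = 866, Σs^2·g = 5820.
det = 78·2034 − 314² = 60056.
p = (866·2034 − 314·5820)/60056 = -16509/15014; q = (78·5820 − 314·866)/60056 = 45509/15014.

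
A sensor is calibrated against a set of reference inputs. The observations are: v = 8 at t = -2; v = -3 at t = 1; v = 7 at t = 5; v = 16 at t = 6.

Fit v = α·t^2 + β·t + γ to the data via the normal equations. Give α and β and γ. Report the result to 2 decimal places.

Normal-equation sums: Σt^2·t^2 = 1938, Σt^2·t = 334, Σt^2 = 66, Σt·t = 66, Σt = 10, Σ1 = 4.
And Σt^2·v = 780, Σt·v = 112, Σv = 28.
Solving the 3×3 system (Gaussian elimination) gives α = 135/142, β = -411/142, γ = -103/71.

α = 0.95, β = -2.89, γ = -1.45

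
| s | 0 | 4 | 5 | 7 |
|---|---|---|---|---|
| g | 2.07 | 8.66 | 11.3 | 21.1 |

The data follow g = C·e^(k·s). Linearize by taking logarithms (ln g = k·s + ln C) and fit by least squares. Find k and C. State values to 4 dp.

With ln gᵢ as the transformed response and sᵢ as the regressor:
Over the data: Σs = 16.0000, Σ(s)² = 90.0000, Σln g = 8.3603, Σs·ln g = 42.1038.
Normal system: [[90.0000, 16.0000]; [16.0000, 4]]·[k, ln C]ᵀ = [42.1038, 8.3603]ᵀ.
Slope k = (n·Σs·ln g − Σs·Σln g)/(n·Σ(s)² − (Σs)²) = (4·42.1038 − 16.0000·8.3603)/104.0000 = 0.33317; ln C = (Σln g − k·Σs)/n = 0.75740, so C = exp(0.75740) = 2.13273.

k = 0.3332, C = 2.1327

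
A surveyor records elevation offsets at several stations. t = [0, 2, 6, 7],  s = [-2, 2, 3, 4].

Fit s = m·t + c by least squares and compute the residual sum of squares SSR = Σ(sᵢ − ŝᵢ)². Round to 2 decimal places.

Compute the Gram sums: Σt·t = 89, Σt = 15, Σ1 = 4.
For Mᵀs: Σt·s = 50, Σs = 7.
det = 89·4 − 15² = 131.
m = (50·4 − 15·7)/131 = 95/131; c = (89·7 − 15·50)/131 = -127/131.
Residuals: -135/131, 199/131, -50/131, -14/131; SSR = 462/131.

SSR = 3.53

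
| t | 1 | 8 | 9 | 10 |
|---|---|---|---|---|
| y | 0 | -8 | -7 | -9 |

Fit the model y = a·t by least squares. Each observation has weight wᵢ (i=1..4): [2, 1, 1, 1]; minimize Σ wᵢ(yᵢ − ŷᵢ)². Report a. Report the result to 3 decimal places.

Setting ∂/∂a … = 0 gives: 247·a = -217.
Hence a = -217 / 247 ≈ -0.878543.

a = -0.879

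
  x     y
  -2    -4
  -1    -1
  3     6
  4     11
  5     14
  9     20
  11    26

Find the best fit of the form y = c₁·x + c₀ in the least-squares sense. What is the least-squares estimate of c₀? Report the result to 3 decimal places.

c₀ = 0.941

Entries of MᵀM: Σx·x = 257, Σx = 29, Σ1 = 7.
And Σx·y = 607, Σy = 72.
Normal equations: [[257, 29]; [29, 7]]·[c₁, c₀]ᵀ = [607, 72]ᵀ.
det = 257·7 − 29² = 958.
c₁ = (607·7 − 29·72)/958 = 2161/958; c₀ = (257·72 − 29·607)/958 = 901/958.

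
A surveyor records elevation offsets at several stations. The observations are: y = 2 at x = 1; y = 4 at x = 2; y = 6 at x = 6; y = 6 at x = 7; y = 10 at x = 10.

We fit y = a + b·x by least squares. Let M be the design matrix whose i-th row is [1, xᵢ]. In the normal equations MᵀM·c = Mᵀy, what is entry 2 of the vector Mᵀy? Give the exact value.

188

Entry 2 ↔ basis x, so (Mᵀy)_{2} = Σᵢ (x)·yᵢ = (1)·(2) + (2)·(4) + (6)·(6) + (7)·(6) + (10)·(10) = 188.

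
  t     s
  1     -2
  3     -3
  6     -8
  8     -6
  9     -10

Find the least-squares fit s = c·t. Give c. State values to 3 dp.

From the data, Σt·t = 191.
For Aᵀs: Σt·s = -197.
Hence c = -197 / 191 ≈ -1.03141.

c = -1.031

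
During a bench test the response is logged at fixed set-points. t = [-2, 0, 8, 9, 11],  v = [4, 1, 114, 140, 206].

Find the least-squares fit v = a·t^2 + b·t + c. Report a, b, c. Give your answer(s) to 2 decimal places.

The normal system MᵀM·[a, b, c]ᵀ = Mᵀv is [[25314, 2564, 270]; [2564, 270, 26]; [270, 26, 5]]·[a, b, c]ᵀ = [43578, 4430, 465]ᵀ.
Inverting the 3×3 Gram matrix, [a, b, c]ᵀ = [194458/126679, 217410/126679, 149883/126679]ᵀ.

a = 1.54, b = 1.72, c = 1.18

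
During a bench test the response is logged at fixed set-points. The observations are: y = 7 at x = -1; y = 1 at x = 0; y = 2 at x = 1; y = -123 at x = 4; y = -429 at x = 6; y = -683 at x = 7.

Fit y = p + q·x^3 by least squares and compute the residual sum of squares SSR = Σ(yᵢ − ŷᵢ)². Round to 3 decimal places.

SSR = 11.172

Sums needed: Σ1 = 6, Σx^3 = 623, Σx^3·x^3 = 168403.
For Aᵀy: Σy = -1225, Σx^3·y = -334810.
Normal equations: [[6, 623]; [623, 168403]]·[p, q]ᵀ = [-1225, -334810]ᵀ.
Determinant 6·168403 − 623² = 622289.
p = ((-1225)·168403 − 623·(-334810))/622289 = 2292955/622289; q = (6·(-334810) − 623·(-1225))/622289 = -1245685/622289.
Residuals: 817383/622289, -1670666/622289, 197308/622289, 889338/622289, -186976/622289, -46387/622289; SSR = 6952082/622289.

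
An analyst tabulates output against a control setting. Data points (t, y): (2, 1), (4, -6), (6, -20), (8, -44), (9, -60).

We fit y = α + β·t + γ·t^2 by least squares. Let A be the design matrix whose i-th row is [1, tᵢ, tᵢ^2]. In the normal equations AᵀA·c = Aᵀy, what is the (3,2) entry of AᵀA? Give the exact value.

1529

Row 3 ↔ basis t^2, column 2 ↔ basis t, so (AᵀA)_{3,2} = Σᵢ (t^2)·(t) = (4)·(2) + (16)·(4) + (36)·(6) + (64)·(8) + (81)·(9) = 1529.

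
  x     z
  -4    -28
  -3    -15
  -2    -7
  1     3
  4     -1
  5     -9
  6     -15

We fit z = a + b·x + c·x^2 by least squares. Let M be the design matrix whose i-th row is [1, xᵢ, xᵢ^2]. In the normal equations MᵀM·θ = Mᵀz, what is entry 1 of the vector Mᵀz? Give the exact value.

-72

Entry 1 ↔ basis 1, so (Mᵀz)_{1} = Σᵢ zᵢ = (1)·(-28) + (1)·(-15) + (1)·(-7) + (1)·(3) + (1)·(-1) + (1)·(-9) + (1)·(-15) = -72.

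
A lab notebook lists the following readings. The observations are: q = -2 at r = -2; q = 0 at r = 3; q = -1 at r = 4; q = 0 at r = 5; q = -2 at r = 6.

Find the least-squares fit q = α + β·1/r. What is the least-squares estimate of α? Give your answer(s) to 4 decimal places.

Normal-equation sums: Σ1 = 5, Σ1/r = 9/20, Σ1/r·1/r = 1769/3600.
For Mᵀq: Σq = -5, Σ1/r·q = 5/12.
Δ = 5·(1769/3600) − (9/20)² = 2029/900.
α = ((-5)·(1769/3600) − (9/20)·(5/12))/(2029/900) = -2380/2029; β = (5·(5/12) − (9/20)·(-5))/(2029/900) = 3900/2029.

α = -1.1730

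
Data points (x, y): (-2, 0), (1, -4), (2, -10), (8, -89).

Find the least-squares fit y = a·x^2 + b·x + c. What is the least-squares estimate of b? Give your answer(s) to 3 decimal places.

b = -2.471

From the data, Σx^2·x^2 = 4129, Σx^2·x = 513, Σx^2 = 73, Σx·x = 73, Σx = 9, Σ1 = 4.
Moment sums: Σx^2·y = -5740, Σx·y = -736, Σy = -103.
So AᵀA·[a, b, c]ᵀ = Aᵀy: [[4129, 513, 73]; [513, 73, 9]; [73, 9, 4]]·[a, b, c]ᵀ = [-5740, -736, -103]ᵀ.
Inverting the 3×3 Gram matrix, [a, b, c]ᵀ = [-9257/8634, -7111/2878, -2693/4317]ᵀ.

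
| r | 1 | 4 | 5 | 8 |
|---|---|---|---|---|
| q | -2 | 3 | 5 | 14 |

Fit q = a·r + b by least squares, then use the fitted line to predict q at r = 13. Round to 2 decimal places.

q̂ = 24.38

Setting ∂/∂a … = 0 gives: 106·a + 18·b = 147;  18·a + 4·b = 20.
(Σr·r = 106, Σr = 18, Σ1 = 4, Σr·q = 147, Σq = 20.)
Δ = 106·4 − 18² = 100.
a = (147·4 − 18·20)/100 = 57/25; b = (106·20 − 18·147)/100 = -263/50.
At r = 13: q̂ = (57/25)·(13) + (-263/50)·(1) = 1219/50.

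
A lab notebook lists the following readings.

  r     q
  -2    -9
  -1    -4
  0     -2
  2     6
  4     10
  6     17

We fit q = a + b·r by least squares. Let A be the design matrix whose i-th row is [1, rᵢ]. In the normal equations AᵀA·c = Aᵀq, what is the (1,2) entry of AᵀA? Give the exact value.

9

Row 1 ↔ basis 1, column 2 ↔ basis r, so (AᵀA)_{1,2} = Σᵢ r = (1)·(-2) + (1)·(-1) + (1)·(0) + (1)·(2) + (1)·(4) + (1)·(6) = 9.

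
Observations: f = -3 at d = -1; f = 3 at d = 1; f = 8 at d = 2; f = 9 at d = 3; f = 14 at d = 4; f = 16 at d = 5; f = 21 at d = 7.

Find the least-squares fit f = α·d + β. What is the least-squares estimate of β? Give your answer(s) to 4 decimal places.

β = 0.5714

Entries of XᵀX: Σd·d = 105, Σd = 21, Σ1 = 7.
Right-hand side: Σd·f = 332, Σf = 68.
Normal equations: [[105, 21]; [21, 7]]·[α, β]ᵀ = [332, 68]ᵀ.
Determinant 105·7 − 21² = 294.
α = (332·7 − 21·68)/294 = 64/21; β = (105·68 − 21·332)/294 = 4/7.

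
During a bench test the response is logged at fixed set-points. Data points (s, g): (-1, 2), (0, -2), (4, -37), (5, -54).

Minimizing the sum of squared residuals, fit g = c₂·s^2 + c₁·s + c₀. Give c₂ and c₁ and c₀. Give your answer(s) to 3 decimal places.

c₂ = -1.300, c₁ = -3.954, c₀ = -1.192

Sums needed: Σs^2·s^2 = 882, Σs^2·s = 188, Σs^2 = 42, Σs·s = 42, Σs = 8, Σ1 = 4.
And Σs^2·g = -1940, Σs·g = -420, Σg = -91.
Normal equations: [[882, 188, 42]; [188, 42, 8]; [42, 8, 4]]·[c₂, c₁, c₀]ᵀ = [-1940, -420, -91]ᵀ.
Row-reducing yields c₂ = -13/10, c₁ = -257/65, c₀ = -31/26.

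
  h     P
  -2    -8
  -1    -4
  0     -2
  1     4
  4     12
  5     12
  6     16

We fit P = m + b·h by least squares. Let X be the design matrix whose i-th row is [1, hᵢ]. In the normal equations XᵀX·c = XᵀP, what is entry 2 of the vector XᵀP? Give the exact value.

228

Entry 2 ↔ basis h, so (XᵀP)_{2} = Σᵢ (h)·Pᵢ = (-2)·(-8) + (-1)·(-4) + (0)·(-2) + (1)·(4) + (4)·(12) + (5)·(12) + (6)·(16) = 228.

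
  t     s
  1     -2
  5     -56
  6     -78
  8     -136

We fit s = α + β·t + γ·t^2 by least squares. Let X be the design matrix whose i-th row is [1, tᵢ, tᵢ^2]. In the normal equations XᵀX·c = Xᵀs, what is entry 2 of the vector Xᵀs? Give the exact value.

-1838

Entry 2 ↔ basis t, so (Xᵀs)_{2} = Σᵢ (t)·sᵢ = (1)·(-2) + (5)·(-56) + (6)·(-78) + (8)·(-136) = -1838.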